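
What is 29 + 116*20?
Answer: 2349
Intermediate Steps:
29 + 116*20 = 29 + 2320 = 2349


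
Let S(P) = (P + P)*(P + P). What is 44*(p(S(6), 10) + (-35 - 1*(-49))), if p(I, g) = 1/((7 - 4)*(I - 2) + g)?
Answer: 67155/109 ≈ 616.10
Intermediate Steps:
S(P) = 4*P**2 (S(P) = (2*P)*(2*P) = 4*P**2)
p(I, g) = 1/(-6 + g + 3*I) (p(I, g) = 1/(3*(-2 + I) + g) = 1/((-6 + 3*I) + g) = 1/(-6 + g + 3*I))
44*(p(S(6), 10) + (-35 - 1*(-49))) = 44*(1/(-6 + 10 + 3*(4*6**2)) + (-35 - 1*(-49))) = 44*(1/(-6 + 10 + 3*(4*36)) + (-35 + 49)) = 44*(1/(-6 + 10 + 3*144) + 14) = 44*(1/(-6 + 10 + 432) + 14) = 44*(1/436 + 14) = 44*(6105/436) = 67155/109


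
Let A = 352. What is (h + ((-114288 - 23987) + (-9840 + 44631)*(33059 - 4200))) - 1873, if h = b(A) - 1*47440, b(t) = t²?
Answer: 1003969785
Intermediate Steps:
h = 76464 (h = 352² - 1*47440 = 123904 - 47440 = 76464)
(h + ((-114288 - 23987) + (-9840 + 44631)*(33059 - 4200))) - 1873 = (76464 + ((-114288 - 23987) + (-9840 + 44631)*(33059 - 4200))) - 1873 = (76464 + (-138275 + 34791*28859)) - 1873 = (76464 + (-138275 + 1004033469)) - 1873 = (76464 + 1003895194) - 1873 = 1003971658 - 1873 = 1003969785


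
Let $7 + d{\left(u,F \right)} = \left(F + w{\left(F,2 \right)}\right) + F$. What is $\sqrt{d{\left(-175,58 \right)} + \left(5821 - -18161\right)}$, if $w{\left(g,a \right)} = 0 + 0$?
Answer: $\sqrt{24091} \approx 155.21$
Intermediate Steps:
$w{\left(g,a \right)} = 0$
$d{\left(u,F \right)} = -7 + 2 F$ ($d{\left(u,F \right)} = -7 + \left(\left(F + 0\right) + F\right) = -7 + \left(F + F\right) = -7 + 2 F$)
$\sqrt{d{\left(-175,58 \right)} + \left(5821 - -18161\right)} = \sqrt{\left(-7 + 2 \cdot 58\right) + \left(5821 - -18161\right)} = \sqrt{\left(-7 + 116\right) + \left(5821 + 18161\right)} = \sqrt{109 + 23982} = \sqrt{24091}$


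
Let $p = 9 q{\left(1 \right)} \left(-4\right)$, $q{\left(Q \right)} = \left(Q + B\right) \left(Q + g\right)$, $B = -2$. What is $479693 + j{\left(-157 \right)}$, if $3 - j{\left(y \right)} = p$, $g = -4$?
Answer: $479804$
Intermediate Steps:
$q{\left(Q \right)} = \left(-4 + Q\right) \left(-2 + Q\right)$ ($q{\left(Q \right)} = \left(Q - 2\right) \left(Q - 4\right) = \left(-2 + Q\right) \left(-4 + Q\right) = \left(-4 + Q\right) \left(-2 + Q\right)$)
$p = -108$ ($p = 9 \left(8 + 1^{2} - 6\right) \left(-4\right) = 9 \left(8 + 1 - 6\right) \left(-4\right) = 9 \cdot 3 \left(-4\right) = 27 \left(-4\right) = -108$)
$j{\left(y \right)} = 111$ ($j{\left(y \right)} = 3 - -108 = 3 + 108 = 111$)
$479693 + j{\left(-157 \right)} = 479693 + 111 = 479804$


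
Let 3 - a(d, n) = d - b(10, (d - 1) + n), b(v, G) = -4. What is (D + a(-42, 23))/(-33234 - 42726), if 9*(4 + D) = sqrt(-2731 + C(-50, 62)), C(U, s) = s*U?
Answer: -37/75960 - 7*I*sqrt(119)/683640 ≈ -0.0004871 - 0.0001117*I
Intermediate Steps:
C(U, s) = U*s
a(d, n) = -1 - d (a(d, n) = 3 - (d - 1*(-4)) = 3 - (d + 4) = 3 - (4 + d) = 3 + (-4 - d) = -1 - d)
D = -4 + 7*I*sqrt(119)/9 (D = -4 + sqrt(-2731 - 50*62)/9 = -4 + sqrt(-2731 - 3100)/9 = -4 + sqrt(-5831)/9 = -4 + (7*I*sqrt(119))/9 = -4 + 7*I*sqrt(119)/9 ≈ -4.0 + 8.4846*I)
(D + a(-42, 23))/(-33234 - 42726) = ((-4 + 7*I*sqrt(119)/9) + (-1 - 1*(-42)))/(-33234 - 42726) = ((-4 + 7*I*sqrt(119)/9) + (-1 + 42))/(-75960) = ((-4 + 7*I*sqrt(119)/9) + 41)*(-1/75960) = (37 + 7*I*sqrt(119)/9)*(-1/75960) = -37/75960 - 7*I*sqrt(119)/683640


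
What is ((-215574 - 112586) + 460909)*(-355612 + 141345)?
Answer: -28443729983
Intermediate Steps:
((-215574 - 112586) + 460909)*(-355612 + 141345) = (-328160 + 460909)*(-214267) = 132749*(-214267) = -28443729983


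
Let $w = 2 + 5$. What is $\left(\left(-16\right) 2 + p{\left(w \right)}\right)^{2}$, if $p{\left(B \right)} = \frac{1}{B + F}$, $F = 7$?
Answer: $\frac{199809}{196} \approx 1019.4$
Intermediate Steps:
$w = 7$
$p{\left(B \right)} = \frac{1}{7 + B}$ ($p{\left(B \right)} = \frac{1}{B + 7} = \frac{1}{7 + B}$)
$\left(\left(-16\right) 2 + p{\left(w \right)}\right)^{2} = \left(\left(-16\right) 2 + \frac{1}{7 + 7}\right)^{2} = \left(-32 + \frac{1}{14}\right)^{2} = \left(- \frac{447}{14}\right)^{2} = \frac{199809}{196}$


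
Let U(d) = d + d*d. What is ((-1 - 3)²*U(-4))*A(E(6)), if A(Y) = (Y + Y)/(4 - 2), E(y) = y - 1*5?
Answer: 192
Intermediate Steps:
U(d) = d + d²
E(y) = -5 + y (E(y) = y - 5 = -5 + y)
A(Y) = Y (A(Y) = (2*Y)/2 = (2*Y)*(½) = Y)
((-1 - 3)²*U(-4))*A(E(6)) = ((-1 - 3)²*(-4*(1 - 4)))*(-5 + 6) = ((-4)²*(-4*(-3)))*1 = (16*12)*1 = 192*1 = 192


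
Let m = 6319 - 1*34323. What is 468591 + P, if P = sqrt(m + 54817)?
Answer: 468591 + sqrt(26813) ≈ 4.6876e+5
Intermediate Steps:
m = -28004 (m = 6319 - 34323 = -28004)
P = sqrt(26813) (P = sqrt(-28004 + 54817) = sqrt(26813) ≈ 163.75)
468591 + P = 468591 + sqrt(26813)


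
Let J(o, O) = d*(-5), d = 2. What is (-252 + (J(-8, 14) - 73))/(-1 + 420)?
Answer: -335/419 ≈ -0.79952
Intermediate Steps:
J(o, O) = -10 (J(o, O) = 2*(-5) = -10)
(-252 + (J(-8, 14) - 73))/(-1 + 420) = (-252 + (-10 - 73))/(-1 + 420) = (-252 - 83)/419 = -335*1/419 = -335/419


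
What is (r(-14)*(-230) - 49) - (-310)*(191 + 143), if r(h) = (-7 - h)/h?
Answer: 103606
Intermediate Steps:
r(h) = (-7 - h)/h
(r(-14)*(-230) - 49) - (-310)*(191 + 143) = (((-7 - 1*(-14))/(-14))*(-230) - 49) - (-310)*(191 + 143) = (-(-7 + 14)/14*(-230) - 49) - (-310)*334 = (-1/14*7*(-230) - 49) - 1*(-103540) = (-1/2*(-230) - 49) + 103540 = (115 - 49) + 103540 = 66 + 103540 = 103606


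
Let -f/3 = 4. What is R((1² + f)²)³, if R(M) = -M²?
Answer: -3138428376721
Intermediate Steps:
f = -12 (f = -3*4 = -12)
R((1² + f)²)³ = (-((1² - 12)²)²)³ = (-((1 - 12)²)²)³ = (-((-11)²)²)³ = (-1*121²)³ = (-1*14641)³ = (-14641)³ = -3138428376721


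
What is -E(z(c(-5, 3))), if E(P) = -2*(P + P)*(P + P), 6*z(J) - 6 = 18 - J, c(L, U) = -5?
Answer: 1682/9 ≈ 186.89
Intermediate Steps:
z(J) = 4 - J/6 (z(J) = 1 + (18 - J)/6 = 1 + (3 - J/6) = 4 - J/6)
E(P) = -8*P**2 (E(P) = -2*2*P*2*P = -8*P**2)
-E(z(c(-5, 3))) = -(-8)*(4 - 1/6*(-5))**2 = -(-8)*(4 + 5/6)**2 = -(-8)*(29/6)**2 = -(-8)*841/36 = -1*(-1682/9) = 1682/9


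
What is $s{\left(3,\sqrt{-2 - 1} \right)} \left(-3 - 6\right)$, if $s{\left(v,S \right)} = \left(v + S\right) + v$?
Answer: $-54 - 9 i \sqrt{3} \approx -54.0 - 15.588 i$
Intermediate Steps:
$s{\left(v,S \right)} = S + 2 v$ ($s{\left(v,S \right)} = \left(S + v\right) + v = S + 2 v$)
$s{\left(3,\sqrt{-2 - 1} \right)} \left(-3 - 6\right) = \left(\sqrt{-2 - 1} + 2 \cdot 3\right) \left(-3 - 6\right) = \left(\sqrt{-3} + 6\right) \left(-9\right) = \left(i \sqrt{3} + 6\right) \left(-9\right) = \left(6 + i \sqrt{3}\right) \left(-9\right) = -54 - 9 i \sqrt{3}$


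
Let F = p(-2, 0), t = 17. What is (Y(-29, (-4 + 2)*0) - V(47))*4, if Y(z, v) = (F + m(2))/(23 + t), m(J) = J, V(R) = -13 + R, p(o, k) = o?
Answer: -136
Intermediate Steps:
F = -2
Y(z, v) = 0 (Y(z, v) = (-2 + 2)/(23 + 17) = 0/40 = 0*(1/40) = 0)
(Y(-29, (-4 + 2)*0) - V(47))*4 = (0 - (-13 + 47))*4 = (0 - 1*34)*4 = (0 - 34)*4 = -34*4 = -136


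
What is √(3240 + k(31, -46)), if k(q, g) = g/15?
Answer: √728310/15 ≈ 56.894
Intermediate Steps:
k(q, g) = g/15 (k(q, g) = g*(1/15) = g/15)
√(3240 + k(31, -46)) = √(3240 + (1/15)*(-46)) = √(3240 - 46/15) = √(48554/15) = √728310/15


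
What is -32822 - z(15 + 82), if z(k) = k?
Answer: -32919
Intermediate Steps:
-32822 - z(15 + 82) = -32822 - (15 + 82) = -32822 - 1*97 = -32822 - 97 = -32919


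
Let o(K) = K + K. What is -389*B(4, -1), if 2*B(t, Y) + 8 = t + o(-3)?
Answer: 1945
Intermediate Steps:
o(K) = 2*K
B(t, Y) = -7 + t/2 (B(t, Y) = -4 + (t + 2*(-3))/2 = -4 + (t - 6)/2 = -4 + (-6 + t)/2 = -4 + (-3 + t/2) = -7 + t/2)
-389*B(4, -1) = -389*(-7 + (½)*4) = -389*(-7 + 2) = -389*(-5) = 1945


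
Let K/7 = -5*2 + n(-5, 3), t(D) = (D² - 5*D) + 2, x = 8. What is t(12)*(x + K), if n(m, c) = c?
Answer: -3526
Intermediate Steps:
t(D) = 2 + D² - 5*D
K = -49 (K = 7*(-5*2 + 3) = 7*(-10 + 3) = 7*(-7) = -49)
t(12)*(x + K) = (2 + 12² - 5*12)*(8 - 49) = (2 + 144 - 60)*(-41) = 86*(-41) = -3526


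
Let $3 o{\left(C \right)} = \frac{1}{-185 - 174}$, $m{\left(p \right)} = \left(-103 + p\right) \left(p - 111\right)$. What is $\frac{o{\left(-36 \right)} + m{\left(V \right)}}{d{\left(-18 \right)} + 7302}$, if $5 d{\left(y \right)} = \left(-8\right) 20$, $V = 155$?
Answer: $\frac{492835}{1565958} \approx 0.31472$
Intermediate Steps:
$d{\left(y \right)} = -32$ ($d{\left(y \right)} = \frac{\left(-8\right) 20}{5} = \frac{1}{5} \left(-160\right) = -32$)
$m{\left(p \right)} = \left(-111 + p\right) \left(-103 + p\right)$ ($m{\left(p \right)} = \left(-103 + p\right) \left(-111 + p\right) = \left(-111 + p\right) \left(-103 + p\right)$)
$o{\left(C \right)} = - \frac{1}{1077}$ ($o{\left(C \right)} = \frac{1}{3 \left(-185 - 174\right)} = \frac{1}{3 \left(-359\right)} = \frac{1}{3} \left(- \frac{1}{359}\right) = - \frac{1}{1077}$)
$\frac{o{\left(-36 \right)} + m{\left(V \right)}}{d{\left(-18 \right)} + 7302} = \frac{- \frac{1}{1077} + \left(11433 + 155^{2} - 33170\right)}{-32 + 7302} = \frac{- \frac{1}{1077} + \left(11433 + 24025 - 33170\right)}{7270} = \left(- \frac{1}{1077} + 2288\right) \frac{1}{7270} = \frac{2464175}{1077} \cdot \frac{1}{7270} = \frac{492835}{1565958}$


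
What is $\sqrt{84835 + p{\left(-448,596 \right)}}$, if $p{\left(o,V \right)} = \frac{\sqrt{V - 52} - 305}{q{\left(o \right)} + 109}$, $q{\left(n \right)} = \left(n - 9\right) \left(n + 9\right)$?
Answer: $\frac{\sqrt{854571270851445 + 200732 \sqrt{34}}}{100366} \approx 291.26$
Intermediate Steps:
$q{\left(n \right)} = \left(-9 + n\right) \left(9 + n\right)$
$p{\left(o,V \right)} = \frac{-305 + \sqrt{-52 + V}}{28 + o^{2}}$ ($p{\left(o,V \right)} = \frac{\sqrt{V - 52} - 305}{\left(-81 + o^{2}\right) + 109} = \frac{\sqrt{-52 + V} - 305}{28 + o^{2}} = \frac{-305 + \sqrt{-52 + V}}{28 + o^{2}}$)
$\sqrt{84835 + p{\left(-448,596 \right)}} = \sqrt{84835 + \frac{-305 + \sqrt{-52 + 596}}{28 + \left(-448\right)^{2}}} = \sqrt{84835 + \frac{-305 + \sqrt{544}}{28 + 200704}} = \sqrt{84835 + \frac{-305 + 4 \sqrt{34}}{200732}} = \sqrt{84835 - \left(\frac{305}{200732} - \frac{\sqrt{34}}{50183}\right)} = \sqrt{\frac{17029098915}{200732} + \frac{\sqrt{34}}{50183}}$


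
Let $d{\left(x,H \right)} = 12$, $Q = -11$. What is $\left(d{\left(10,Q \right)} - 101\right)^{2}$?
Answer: $7921$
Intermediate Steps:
$\left(d{\left(10,Q \right)} - 101\right)^{2} = \left(12 - 101\right)^{2} = \left(-89\right)^{2} = 7921$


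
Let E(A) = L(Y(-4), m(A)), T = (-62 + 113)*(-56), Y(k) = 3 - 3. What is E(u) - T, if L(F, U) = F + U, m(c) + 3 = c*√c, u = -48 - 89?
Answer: 2853 - 137*I*√137 ≈ 2853.0 - 1603.5*I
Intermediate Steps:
u = -137
Y(k) = 0
T = -2856 (T = 51*(-56) = -2856)
m(c) = -3 + c^(3/2) (m(c) = -3 + c*√c = -3 + c^(3/2))
E(A) = -3 + A^(3/2) (E(A) = 0 + (-3 + A^(3/2)) = -3 + A^(3/2))
E(u) - T = (-3 + (-137)^(3/2)) - 1*(-2856) = (-3 - 137*I*√137) + 2856 = 2853 - 137*I*√137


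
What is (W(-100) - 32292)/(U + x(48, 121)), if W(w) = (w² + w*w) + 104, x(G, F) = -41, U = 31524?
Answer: -12188/31483 ≈ -0.38713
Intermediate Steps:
W(w) = 104 + 2*w² (W(w) = (w² + w²) + 104 = 2*w² + 104 = 104 + 2*w²)
(W(-100) - 32292)/(U + x(48, 121)) = ((104 + 2*(-100)²) - 32292)/(31524 - 41) = ((104 + 2*10000) - 32292)/31483 = ((104 + 20000) - 32292)*(1/31483) = (20104 - 32292)*(1/31483) = -12188*1/31483 = -12188/31483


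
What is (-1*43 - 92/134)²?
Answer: 8567329/4489 ≈ 1908.5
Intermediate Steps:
(-1*43 - 92/134)² = (-43 - 92*1/134)² = (-43 - 46/67)² = (-2927/67)² = 8567329/4489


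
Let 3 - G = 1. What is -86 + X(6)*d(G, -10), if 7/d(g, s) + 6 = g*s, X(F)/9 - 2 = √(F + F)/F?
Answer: -1181/13 - 21*√3/26 ≈ -92.245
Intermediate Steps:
G = 2 (G = 3 - 1*1 = 3 - 1 = 2)
X(F) = 18 + 9*√2/√F (X(F) = 18 + 9*(√(F + F)/F) = 18 + 9*(√(2*F)/F) = 18 + 9*((√2*√F)/F) = 18 + 9*(√2/√F) = 18 + 9*√2/√F)
d(g, s) = 7/(-6 + g*s)
-86 + X(6)*d(G, -10) = -86 + (18 + 9*√2/√6)*(7/(-6 + 2*(-10))) = -86 + (18 + 9*√2*(√6/6))*(7/(-6 - 20)) = -86 + (18 + 3*√3)*(7/(-26)) = -86 + (18 + 3*√3)*(7*(-1/26)) = -86 + (18 + 3*√3)*(-7/26) = -86 + (-63/13 - 21*√3/26) = -1181/13 - 21*√3/26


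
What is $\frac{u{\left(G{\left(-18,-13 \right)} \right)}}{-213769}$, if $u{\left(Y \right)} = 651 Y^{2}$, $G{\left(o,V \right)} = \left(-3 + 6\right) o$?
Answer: $- \frac{1898316}{213769} \approx -8.8802$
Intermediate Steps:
$G{\left(o,V \right)} = 3 o$
$\frac{u{\left(G{\left(-18,-13 \right)} \right)}}{-213769} = \frac{651 \left(3 \left(-18\right)\right)^{2}}{-213769} = 651 \left(-54\right)^{2} \left(- \frac{1}{213769}\right) = 651 \cdot 2916 \left(- \frac{1}{213769}\right) = 1898316 \left(- \frac{1}{213769}\right) = - \frac{1898316}{213769}$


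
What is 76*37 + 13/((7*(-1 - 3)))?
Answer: 78723/28 ≈ 2811.5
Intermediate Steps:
76*37 + 13/((7*(-1 - 3))) = 2812 + 13/((7*(-4))) = 2812 + 13/(-28) = 2812 + 13*(-1/28) = 2812 - 13/28 = 78723/28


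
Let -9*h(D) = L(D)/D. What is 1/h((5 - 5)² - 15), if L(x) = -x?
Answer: 9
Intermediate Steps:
h(D) = ⅑ (h(D) = -(-D)/(9*D) = -⅑*(-1) = ⅑)
1/h((5 - 5)² - 15) = 1/(⅑) = 9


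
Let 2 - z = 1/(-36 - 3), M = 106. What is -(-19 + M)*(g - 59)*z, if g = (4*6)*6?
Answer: -194735/13 ≈ -14980.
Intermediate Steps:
g = 144 (g = 24*6 = 144)
z = 79/39 (z = 2 - 1/(-36 - 3) = 2 - 1/(-39) = 2 - 1*(-1/39) = 2 + 1/39 = 79/39 ≈ 2.0256)
-(-19 + M)*(g - 59)*z = -(-19 + 106)*(144 - 59)*79/39 = -87*85*79/39 = -7395*79/39 = -1*194735/13 = -194735/13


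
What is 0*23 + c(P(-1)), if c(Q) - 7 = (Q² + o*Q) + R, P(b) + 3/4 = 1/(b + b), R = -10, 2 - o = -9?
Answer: -243/16 ≈ -15.188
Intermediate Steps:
o = 11 (o = 2 - 1*(-9) = 2 + 9 = 11)
P(b) = -¾ + 1/(2*b) (P(b) = -¾ + 1/(b + b) = -¾ + 1/(2*b))
c(Q) = -3 + Q² + 11*Q (c(Q) = 7 + ((Q² + 11*Q) - 10) = 7 + (-10 + Q² + 11*Q) = -3 + Q² + 11*Q)
0*23 + c(P(-1)) = 0*23 + (-3 + ((¼)*(2 - 3*(-1))/(-1))² + 11*((¼)*(2 - 3*(-1))/(-1))) = 0 + (-3 + ((¼)*(-1)*(2 + 3))² + 11*((¼)*(-1)*(2 + 3))) = 0 + (-3 + ((¼)*(-1)*5)² + 11*((¼)*(-1)*5)) = 0 + (-3 + (-5/4)² + 11*(-5/4)) = 0 + (-3 + 25/16 - 55/4) = 0 - 243/16 = -243/16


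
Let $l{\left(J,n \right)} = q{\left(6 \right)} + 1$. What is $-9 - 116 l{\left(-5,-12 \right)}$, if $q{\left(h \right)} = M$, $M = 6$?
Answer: $-821$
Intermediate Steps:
$q{\left(h \right)} = 6$
$l{\left(J,n \right)} = 7$ ($l{\left(J,n \right)} = 6 + 1 = 7$)
$-9 - 116 l{\left(-5,-12 \right)} = -9 - 812 = -821$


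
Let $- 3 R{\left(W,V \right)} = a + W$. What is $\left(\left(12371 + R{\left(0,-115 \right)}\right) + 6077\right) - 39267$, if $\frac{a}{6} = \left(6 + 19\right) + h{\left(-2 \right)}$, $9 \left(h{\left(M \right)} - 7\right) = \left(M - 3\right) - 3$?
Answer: $- \frac{187931}{9} \approx -20881.0$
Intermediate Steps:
$h{\left(M \right)} = \frac{19}{3} + \frac{M}{9}$ ($h{\left(M \right)} = 7 + \frac{\left(M - 3\right) - 3}{9} = 7 + \frac{\left(-3 + M\right) - 3}{9} = 7 + \frac{-6 + M}{9} = 7 + \left(- \frac{2}{3} + \frac{M}{9}\right) = \frac{19}{3} + \frac{M}{9}$)
$a = \frac{560}{3}$ ($a = 6 \left(\left(6 + 19\right) + \left(\frac{19}{3} + \frac{1}{9} \left(-2\right)\right)\right) = 6 \left(25 + \left(\frac{19}{3} - \frac{2}{9}\right)\right) = 6 \left(25 + \frac{55}{9}\right) = 6 \cdot \frac{280}{9} = \frac{560}{3} \approx 186.67$)
$R{\left(W,V \right)} = - \frac{560}{9} - \frac{W}{3}$ ($R{\left(W,V \right)} = - \frac{\frac{560}{3} + W}{3} = - \frac{560}{9} - \frac{W}{3}$)
$\left(\left(12371 + R{\left(0,-115 \right)}\right) + 6077\right) - 39267 = \left(\left(12371 - \frac{560}{9}\right) + 6077\right) - 39267 = \left(\frac{110779}{9} + 6077\right) - 39267 = \frac{165472}{9} - 39267 = - \frac{187931}{9}$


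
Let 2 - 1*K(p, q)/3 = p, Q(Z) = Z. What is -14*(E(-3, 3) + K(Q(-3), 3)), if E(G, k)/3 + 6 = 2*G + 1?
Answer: 252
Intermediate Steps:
K(p, q) = 6 - 3*p
E(G, k) = -15 + 6*G (E(G, k) = -18 + 3*(2*G + 1) = -18 + 3*(1 + 2*G) = -18 + (3 + 6*G) = -15 + 6*G)
-14*(E(-3, 3) + K(Q(-3), 3)) = -14*((-15 + 6*(-3)) + (6 - 3*(-3))) = -14*((-15 - 18) + (6 + 9)) = -14*(-33 + 15) = -14*(-18) = 252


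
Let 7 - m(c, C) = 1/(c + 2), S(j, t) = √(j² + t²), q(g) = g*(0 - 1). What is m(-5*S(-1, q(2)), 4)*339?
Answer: 287811/121 + 1695*√5/121 ≈ 2409.9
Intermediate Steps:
q(g) = -g (q(g) = g*(-1) = -g)
m(c, C) = 7 - 1/(2 + c) (m(c, C) = 7 - 1/(c + 2) = 7 - 1/(2 + c))
m(-5*S(-1, q(2)), 4)*339 = ((13 + 7*(-5*√((-1)² + (-1*2)²)))/(2 - 5*√((-1)² + (-1*2)²)))*339 = ((13 + 7*(-5*√(1 + (-2)²)))/(2 - 5*√(1 + (-2)²)))*339 = ((13 + 7*(-5*√(1 + 4)))/(2 - 5*√(1 + 4)))*339 = ((13 + 7*(-5*√5))/(2 - 5*√5))*339 = ((13 - 35*√5)/(2 - 5*√5))*339 = 339*(13 - 35*√5)/(2 - 5*√5)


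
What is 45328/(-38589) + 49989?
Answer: 1928980193/38589 ≈ 49988.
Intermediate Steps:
45328/(-38589) + 49989 = 45328*(-1/38589) + 49989 = -45328/38589 + 49989 = 1928980193/38589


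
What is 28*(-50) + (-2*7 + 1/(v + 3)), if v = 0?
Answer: -4241/3 ≈ -1413.7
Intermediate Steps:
28*(-50) + (-2*7 + 1/(v + 3)) = 28*(-50) + (-2*7 + 1/(0 + 3)) = -1400 + (-14 + 1/3) = -1400 + (-14 + ⅓) = -1400 - 41/3 = -4241/3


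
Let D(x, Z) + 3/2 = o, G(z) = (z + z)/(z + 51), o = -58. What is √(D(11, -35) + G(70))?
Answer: I*√28238/22 ≈ 7.6383*I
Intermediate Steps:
G(z) = 2*z/(51 + z) (G(z) = (2*z)/(51 + z) = 2*z/(51 + z))
D(x, Z) = -119/2 (D(x, Z) = -3/2 - 58 = -119/2)
√(D(11, -35) + G(70)) = √(-119/2 + 2*70/(51 + 70)) = √(-119/2 + 2*70/121) = √(-119/2 + 2*70*(1/121)) = √(-119/2 + 140/121) = √(-14119/242) = I*√28238/22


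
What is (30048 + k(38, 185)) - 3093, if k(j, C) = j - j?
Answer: 26955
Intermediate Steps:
k(j, C) = 0
(30048 + k(38, 185)) - 3093 = (30048 + 0) - 3093 = 30048 - 3093 = 26955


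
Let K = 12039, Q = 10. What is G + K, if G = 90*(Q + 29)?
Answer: 15549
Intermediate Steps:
G = 3510 (G = 90*(10 + 29) = 90*39 = 3510)
G + K = 3510 + 12039 = 15549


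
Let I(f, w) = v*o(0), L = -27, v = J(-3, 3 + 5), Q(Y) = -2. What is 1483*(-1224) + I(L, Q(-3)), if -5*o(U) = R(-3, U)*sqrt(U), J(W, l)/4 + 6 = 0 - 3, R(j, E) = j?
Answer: -1815192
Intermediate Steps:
J(W, l) = -36 (J(W, l) = -24 + 4*(0 - 3) = -24 + 4*(-3) = -24 - 12 = -36)
v = -36
o(U) = 3*sqrt(U)/5 (o(U) = -(-3)*sqrt(U)/5 = 3*sqrt(U)/5)
I(f, w) = 0 (I(f, w) = -108*sqrt(0)/5 = -108*0/5 = -36*0 = 0)
1483*(-1224) + I(L, Q(-3)) = 1483*(-1224) + 0 = -1815192 + 0 = -1815192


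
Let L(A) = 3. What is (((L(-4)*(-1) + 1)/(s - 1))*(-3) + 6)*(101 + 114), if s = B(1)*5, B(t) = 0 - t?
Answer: 1075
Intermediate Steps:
B(t) = -t
s = -5 (s = -1*1*5 = -1*5 = -5)
(((L(-4)*(-1) + 1)/(s - 1))*(-3) + 6)*(101 + 114) = (((3*(-1) + 1)/(-5 - 1))*(-3) + 6)*(101 + 114) = (((-3 + 1)/(-6))*(-3) + 6)*215 = (-2*(-⅙)*(-3) + 6)*215 = ((⅓)*(-3) + 6)*215 = (-1 + 6)*215 = 5*215 = 1075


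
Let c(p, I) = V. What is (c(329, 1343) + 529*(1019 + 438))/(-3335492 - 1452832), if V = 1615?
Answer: -64364/399027 ≈ -0.16130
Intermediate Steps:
c(p, I) = 1615
(c(329, 1343) + 529*(1019 + 438))/(-3335492 - 1452832) = (1615 + 529*(1019 + 438))/(-3335492 - 1452832) = (1615 + 529*1457)/(-4788324) = (1615 + 770753)*(-1/4788324) = 772368*(-1/4788324) = -64364/399027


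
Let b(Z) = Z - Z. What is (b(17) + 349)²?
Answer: 121801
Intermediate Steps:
b(Z) = 0
(b(17) + 349)² = (0 + 349)² = 349² = 121801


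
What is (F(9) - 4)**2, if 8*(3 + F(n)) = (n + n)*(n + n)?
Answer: 4489/4 ≈ 1122.3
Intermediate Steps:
F(n) = -3 + n**2/2 (F(n) = -3 + ((n + n)*(n + n))/8 = -3 + ((2*n)*(2*n))/8 = -3 + (4*n**2)/8 = -3 + n**2/2)
(F(9) - 4)**2 = ((-3 + (1/2)*9**2) - 4)**2 = ((-3 + (1/2)*81) - 4)**2 = ((-3 + 81/2) - 4)**2 = (75/2 - 4)**2 = (67/2)**2 = 4489/4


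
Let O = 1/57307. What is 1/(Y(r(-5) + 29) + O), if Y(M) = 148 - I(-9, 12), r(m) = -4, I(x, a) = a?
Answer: 57307/7793753 ≈ 0.0073529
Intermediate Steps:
Y(M) = 136 (Y(M) = 148 - 1*12 = 148 - 12 = 136)
O = 1/57307 ≈ 1.7450e-5
1/(Y(r(-5) + 29) + O) = 1/(136 + 1/57307) = 1/(7793753/57307) = 57307/7793753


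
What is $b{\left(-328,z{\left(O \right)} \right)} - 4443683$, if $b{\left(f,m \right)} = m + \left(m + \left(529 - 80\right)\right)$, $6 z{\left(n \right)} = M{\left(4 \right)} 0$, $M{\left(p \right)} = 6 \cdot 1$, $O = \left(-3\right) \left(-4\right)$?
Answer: $-4443234$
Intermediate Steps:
$O = 12$
$M{\left(p \right)} = 6$
$z{\left(n \right)} = 0$ ($z{\left(n \right)} = \frac{6 \cdot 0}{6} = \frac{1}{6} \cdot 0 = 0$)
$b{\left(f,m \right)} = 449 + 2 m$ ($b{\left(f,m \right)} = m + \left(m + 449\right) = m + \left(449 + m\right) = 449 + 2 m$)
$b{\left(-328,z{\left(O \right)} \right)} - 4443683 = \left(449 + 2 \cdot 0\right) - 4443683 = \left(449 + 0\right) - 4443683 = 449 - 4443683 = -4443234$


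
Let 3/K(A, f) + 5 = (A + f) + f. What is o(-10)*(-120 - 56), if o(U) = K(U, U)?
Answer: 528/35 ≈ 15.086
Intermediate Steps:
K(A, f) = 3/(-5 + A + 2*f) (K(A, f) = 3/(-5 + ((A + f) + f)) = 3/(-5 + (A + 2*f)) = 3/(-5 + A + 2*f))
o(U) = 3/(-5 + 3*U) (o(U) = 3/(-5 + U + 2*U) = 3/(-5 + 3*U))
o(-10)*(-120 - 56) = (3/(-5 + 3*(-10)))*(-120 - 56) = (3/(-5 - 30))*(-176) = (3/(-35))*(-176) = (3*(-1/35))*(-176) = -3/35*(-176) = 528/35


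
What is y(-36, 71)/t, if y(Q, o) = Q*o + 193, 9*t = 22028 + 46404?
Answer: -21267/68432 ≈ -0.31078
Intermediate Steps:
t = 68432/9 (t = (22028 + 46404)/9 = (⅑)*68432 = 68432/9 ≈ 7603.6)
y(Q, o) = 193 + Q*o
y(-36, 71)/t = (193 - 36*71)/(68432/9) = (193 - 2556)*(9/68432) = -2363*9/68432 = -21267/68432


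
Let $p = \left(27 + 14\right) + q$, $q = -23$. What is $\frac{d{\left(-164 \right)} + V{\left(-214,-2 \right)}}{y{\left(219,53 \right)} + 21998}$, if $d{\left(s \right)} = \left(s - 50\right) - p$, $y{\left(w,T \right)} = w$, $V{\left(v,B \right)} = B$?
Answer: $- \frac{18}{1709} \approx -0.010532$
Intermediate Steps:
$p = 18$ ($p = \left(27 + 14\right) - 23 = 41 - 23 = 18$)
$d{\left(s \right)} = -68 + s$ ($d{\left(s \right)} = \left(s - 50\right) - 18 = \left(-50 + s\right) - 18 = -68 + s$)
$\frac{d{\left(-164 \right)} + V{\left(-214,-2 \right)}}{y{\left(219,53 \right)} + 21998} = \frac{\left(-68 - 164\right) - 2}{219 + 21998} = \frac{-232 - 2}{22217} = \left(-234\right) \frac{1}{22217} = - \frac{18}{1709}$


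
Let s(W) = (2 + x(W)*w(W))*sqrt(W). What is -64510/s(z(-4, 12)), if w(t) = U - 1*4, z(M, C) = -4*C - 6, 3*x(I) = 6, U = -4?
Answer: -32255*I*sqrt(6)/126 ≈ -627.05*I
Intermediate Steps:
x(I) = 2 (x(I) = (1/3)*6 = 2)
z(M, C) = -6 - 4*C
w(t) = -8 (w(t) = -4 - 1*4 = -4 - 4 = -8)
s(W) = -14*sqrt(W) (s(W) = (2 + 2*(-8))*sqrt(W) = (2 - 16)*sqrt(W) = -14*sqrt(W))
-64510/s(z(-4, 12)) = -64510*(-1/(14*sqrt(-6 - 4*12))) = -64510*(-1/(14*sqrt(-6 - 48))) = -64510*I*sqrt(6)/252 = -32255*I*sqrt(6)/126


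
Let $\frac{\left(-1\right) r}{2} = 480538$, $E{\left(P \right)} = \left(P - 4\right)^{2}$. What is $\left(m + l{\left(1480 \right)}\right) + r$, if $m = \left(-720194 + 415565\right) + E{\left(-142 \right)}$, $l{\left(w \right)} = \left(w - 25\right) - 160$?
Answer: $-1243094$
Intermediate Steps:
$E{\left(P \right)} = \left(-4 + P\right)^{2}$
$l{\left(w \right)} = -185 + w$ ($l{\left(w \right)} = \left(-25 + w\right) - 160 = -185 + w$)
$r = -961076$ ($r = \left(-2\right) 480538 = -961076$)
$m = -283313$ ($m = \left(-720194 + 415565\right) + \left(-4 - 142\right)^{2} = -304629 + \left(-146\right)^{2} = -304629 + 21316 = -283313$)
$\left(m + l{\left(1480 \right)}\right) + r = \left(-283313 + \left(-185 + 1480\right)\right) - 961076 = \left(-283313 + 1295\right) - 961076 = -282018 - 961076 = -1243094$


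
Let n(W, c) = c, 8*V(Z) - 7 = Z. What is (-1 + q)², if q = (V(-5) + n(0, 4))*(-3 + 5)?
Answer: 225/4 ≈ 56.250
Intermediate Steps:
V(Z) = 7/8 + Z/8
q = 17/2 (q = ((7/8 + (⅛)*(-5)) + 4)*(-3 + 5) = ((7/8 - 5/8) + 4)*2 = (¼ + 4)*2 = (17/4)*2 = 17/2 ≈ 8.5000)
(-1 + q)² = (-1 + 17/2)² = (15/2)² = 225/4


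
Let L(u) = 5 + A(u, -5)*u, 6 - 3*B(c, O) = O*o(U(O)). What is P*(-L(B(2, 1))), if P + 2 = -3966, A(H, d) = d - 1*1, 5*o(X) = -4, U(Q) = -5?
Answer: -170624/5 ≈ -34125.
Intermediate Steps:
o(X) = -4/5 (o(X) = (1/5)*(-4) = -4/5)
A(H, d) = -1 + d (A(H, d) = d - 1 = -1 + d)
B(c, O) = 2 + 4*O/15 (B(c, O) = 2 - O*(-4)/(3*5) = 2 - (-4)*O/15 = 2 + 4*O/15)
L(u) = 5 - 6*u (L(u) = 5 + (-1 - 5)*u = 5 - 6*u)
P = -3968 (P = -2 - 3966 = -3968)
P*(-L(B(2, 1))) = -(-3968)*(5 - 6*(2 + (4/15)*1)) = -(-3968)*(5 - 6*(2 + 4/15)) = -(-3968)*(5 - 6*34/15) = -(-3968)*(5 - 68/5) = -(-3968)*(-43)/5 = -3968*43/5 = -170624/5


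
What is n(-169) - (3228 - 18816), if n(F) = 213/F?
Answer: 2634159/169 ≈ 15587.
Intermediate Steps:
n(-169) - (3228 - 18816) = 213/(-169) - (3228 - 18816) = 213*(-1/169) - 1*(-15588) = -213/169 + 15588 = 2634159/169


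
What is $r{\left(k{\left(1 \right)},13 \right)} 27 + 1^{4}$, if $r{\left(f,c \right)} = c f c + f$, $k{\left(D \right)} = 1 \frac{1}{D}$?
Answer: $4591$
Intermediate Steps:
$k{\left(D \right)} = \frac{1}{D}$
$r{\left(f,c \right)} = f + f c^{2}$ ($r{\left(f,c \right)} = f c^{2} + f = f + f c^{2}$)
$r{\left(k{\left(1 \right)},13 \right)} 27 + 1^{4} = \frac{1 + 13^{2}}{1} \cdot 27 + 1^{4} = 1 \left(1 + 169\right) 27 + 1 = 1 \cdot 170 \cdot 27 + 1 = 170 \cdot 27 + 1 = 4590 + 1 = 4591$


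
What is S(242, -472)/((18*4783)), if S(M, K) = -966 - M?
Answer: -604/43047 ≈ -0.014031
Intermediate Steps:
S(242, -472)/((18*4783)) = (-966 - 1*242)/((18*4783)) = (-966 - 242)/86094 = -1208*1/86094 = -604/43047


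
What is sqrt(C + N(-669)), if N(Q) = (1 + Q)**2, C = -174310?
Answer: sqrt(271914) ≈ 521.45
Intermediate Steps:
sqrt(C + N(-669)) = sqrt(-174310 + (1 - 669)**2) = sqrt(-174310 + (-668)**2) = sqrt(-174310 + 446224) = sqrt(271914)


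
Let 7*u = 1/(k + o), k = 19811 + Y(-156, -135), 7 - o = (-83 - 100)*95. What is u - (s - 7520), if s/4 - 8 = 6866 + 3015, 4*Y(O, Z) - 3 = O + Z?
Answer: -8326701011/259917 ≈ -32036.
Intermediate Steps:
Y(O, Z) = ¾ + O/4 + Z/4 (Y(O, Z) = ¾ + (O + Z)/4 = ¾ + (O/4 + Z/4) = ¾ + O/4 + Z/4)
s = 39556 (s = 32 + 4*(6866 + 3015) = 32 + 4*9881 = 32 + 39524 = 39556)
o = 17392 (o = 7 - (-83 - 100)*95 = 7 - (-183)*95 = 7 - 1*(-17385) = 7 + 17385 = 17392)
k = 19739 (k = 19811 + (¾ + (¼)*(-156) + (¼)*(-135)) = 19811 + (¾ - 39 - 135/4) = 19811 - 72 = 19739)
u = 1/259917 (u = 1/(7*(19739 + 17392)) = (⅐)/37131 = (⅐)*(1/37131) = 1/259917 ≈ 3.8474e-6)
u - (s - 7520) = 1/259917 - (39556 - 7520) = 1/259917 - 1*32036 = 1/259917 - 32036 = -8326701011/259917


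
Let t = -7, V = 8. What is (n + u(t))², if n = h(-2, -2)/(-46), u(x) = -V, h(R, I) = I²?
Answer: 34596/529 ≈ 65.399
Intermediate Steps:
u(x) = -8 (u(x) = -1*8 = -8)
n = -2/23 (n = (-2)²/(-46) = 4*(-1/46) = -2/23 ≈ -0.086957)
(n + u(t))² = (-2/23 - 8)² = (-186/23)² = 34596/529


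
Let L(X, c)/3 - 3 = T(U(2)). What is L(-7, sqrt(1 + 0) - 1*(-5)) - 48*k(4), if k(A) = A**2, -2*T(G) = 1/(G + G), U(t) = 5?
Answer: -15183/20 ≈ -759.15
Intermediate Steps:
T(G) = -1/(4*G) (T(G) = -1/(2*(G + G)) = -1/(2*G)/2 = -1/(4*G))
L(X, c) = 177/20 (L(X, c) = 9 + 3*(-1/4/5) = 9 + 3*(-1/4*1/5) = 9 + 3*(-1/20) = 9 - 3/20 = 177/20)
L(-7, sqrt(1 + 0) - 1*(-5)) - 48*k(4) = 177/20 - 48*4**2 = 177/20 - 48*16 = 177/20 - 768 = -15183/20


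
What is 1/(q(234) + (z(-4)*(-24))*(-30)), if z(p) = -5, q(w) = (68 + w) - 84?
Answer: -1/3382 ≈ -0.00029568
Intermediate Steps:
q(w) = -16 + w
1/(q(234) + (z(-4)*(-24))*(-30)) = 1/((-16 + 234) - 5*(-24)*(-30)) = 1/(218 + 120*(-30)) = 1/(218 - 3600) = 1/(-3382) = -1/3382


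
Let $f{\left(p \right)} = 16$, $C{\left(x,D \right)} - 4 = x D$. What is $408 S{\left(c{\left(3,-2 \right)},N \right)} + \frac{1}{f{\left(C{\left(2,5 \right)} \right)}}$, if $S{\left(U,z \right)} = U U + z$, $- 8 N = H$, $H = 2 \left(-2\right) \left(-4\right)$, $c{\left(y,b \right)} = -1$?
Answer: $- \frac{6527}{16} \approx -407.94$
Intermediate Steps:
$C{\left(x,D \right)} = 4 + D x$ ($C{\left(x,D \right)} = 4 + x D = 4 + D x$)
$H = 16$ ($H = \left(-4\right) \left(-4\right) = 16$)
$N = -2$ ($N = \left(- \frac{1}{8}\right) 16 = -2$)
$S{\left(U,z \right)} = z + U^{2}$ ($S{\left(U,z \right)} = U^{2} + z = z + U^{2}$)
$408 S{\left(c{\left(3,-2 \right)},N \right)} + \frac{1}{f{\left(C{\left(2,5 \right)} \right)}} = 408 \left(-2 + \left(-1\right)^{2}\right) + \frac{1}{16} = 408 \left(-2 + 1\right) + \frac{1}{16} = 408 \left(-1\right) + \frac{1}{16} = -408 + \frac{1}{16} = - \frac{6527}{16}$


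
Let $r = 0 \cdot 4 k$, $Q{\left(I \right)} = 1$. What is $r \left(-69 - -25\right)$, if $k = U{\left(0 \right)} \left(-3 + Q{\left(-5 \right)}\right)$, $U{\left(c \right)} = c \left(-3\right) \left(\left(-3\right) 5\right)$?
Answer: $0$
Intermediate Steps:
$U{\left(c \right)} = 45 c$ ($U{\left(c \right)} = - 3 c \left(-15\right) = 45 c$)
$k = 0$ ($k = 45 \cdot 0 \left(-3 + 1\right) = 0 \left(-2\right) = 0$)
$r = 0$ ($r = 0 \cdot 4 \cdot 0 = 0 \cdot 0 = 0$)
$r \left(-69 - -25\right) = 0 \left(-69 - -25\right) = 0 \left(-69 + 25\right) = 0 \left(-44\right) = 0$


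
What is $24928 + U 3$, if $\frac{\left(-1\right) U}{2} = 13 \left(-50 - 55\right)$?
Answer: $33118$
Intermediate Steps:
$U = 2730$ ($U = - 2 \cdot 13 \left(-50 - 55\right) = - 2 \cdot 13 \left(-105\right) = \left(-2\right) \left(-1365\right) = 2730$)
$24928 + U 3 = 24928 + 2730 \cdot 3 = 24928 + 8190 = 33118$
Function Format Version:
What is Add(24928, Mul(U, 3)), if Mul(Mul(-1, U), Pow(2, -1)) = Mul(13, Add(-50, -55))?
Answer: 33118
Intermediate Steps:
U = 2730 (U = Mul(-2, Mul(13, Add(-50, -55))) = Mul(-2, Mul(13, -105)) = Mul(-2, -1365) = 2730)
Add(24928, Mul(U, 3)) = Add(24928, Mul(2730, 3)) = Add(24928, 8190) = 33118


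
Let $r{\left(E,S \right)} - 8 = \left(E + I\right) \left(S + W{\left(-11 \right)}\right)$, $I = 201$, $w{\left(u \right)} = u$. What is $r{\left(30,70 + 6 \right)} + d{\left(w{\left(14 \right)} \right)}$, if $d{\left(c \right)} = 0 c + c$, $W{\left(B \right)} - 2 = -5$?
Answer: $16885$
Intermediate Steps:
$W{\left(B \right)} = -3$ ($W{\left(B \right)} = 2 - 5 = -3$)
$d{\left(c \right)} = c$ ($d{\left(c \right)} = 0 + c = c$)
$r{\left(E,S \right)} = 8 + \left(-3 + S\right) \left(201 + E\right)$ ($r{\left(E,S \right)} = 8 + \left(E + 201\right) \left(S - 3\right) = 8 + \left(201 + E\right) \left(-3 + S\right) = 8 + \left(-3 + S\right) \left(201 + E\right)$)
$r{\left(30,70 + 6 \right)} + d{\left(w{\left(14 \right)} \right)} = \left(-595 - 90 + 201 \left(70 + 6\right) + 30 \left(70 + 6\right)\right) + 14 = \left(-595 - 90 + 201 \cdot 76 + 30 \cdot 76\right) + 14 = \left(-595 - 90 + 15276 + 2280\right) + 14 = 16871 + 14 = 16885$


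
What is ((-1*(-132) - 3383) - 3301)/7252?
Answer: -234/259 ≈ -0.90347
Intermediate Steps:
((-1*(-132) - 3383) - 3301)/7252 = ((132 - 3383) - 3301)*(1/7252) = (-3251 - 3301)*(1/7252) = -6552*1/7252 = -234/259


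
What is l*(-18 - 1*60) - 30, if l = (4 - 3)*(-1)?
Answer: 48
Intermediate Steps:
l = -1 (l = 1*(-1) = -1)
l*(-18 - 1*60) - 30 = -(-18 - 1*60) - 30 = -(-18 - 60) - 30 = -1*(-78) - 30 = 78 - 30 = 48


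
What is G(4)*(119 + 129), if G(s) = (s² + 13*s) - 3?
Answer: 16120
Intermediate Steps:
G(s) = -3 + s² + 13*s
G(4)*(119 + 129) = (-3 + 4² + 13*4)*(119 + 129) = (-3 + 16 + 52)*248 = 65*248 = 16120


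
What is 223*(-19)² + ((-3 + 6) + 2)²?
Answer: 80528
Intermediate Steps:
223*(-19)² + ((-3 + 6) + 2)² = 223*361 + (3 + 2)² = 80503 + 5² = 80503 + 25 = 80528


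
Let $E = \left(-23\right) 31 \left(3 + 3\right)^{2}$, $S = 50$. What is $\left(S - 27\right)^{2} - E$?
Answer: $26197$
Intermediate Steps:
$E = -25668$ ($E = - 713 \cdot 6^{2} = \left(-713\right) 36 = -25668$)
$\left(S - 27\right)^{2} - E = \left(50 - 27\right)^{2} - -25668 = 23^{2} + 25668 = 529 + 25668 = 26197$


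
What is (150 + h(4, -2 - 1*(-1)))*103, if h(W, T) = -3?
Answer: 15141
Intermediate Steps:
(150 + h(4, -2 - 1*(-1)))*103 = (150 - 3)*103 = 147*103 = 15141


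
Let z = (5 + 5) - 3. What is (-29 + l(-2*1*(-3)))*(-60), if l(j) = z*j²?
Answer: -13380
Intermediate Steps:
z = 7 (z = 10 - 3 = 7)
l(j) = 7*j²
(-29 + l(-2*1*(-3)))*(-60) = (-29 + 7*(-2*1*(-3))²)*(-60) = (-29 + 7*(-2*(-3))²)*(-60) = (-29 + 7*6²)*(-60) = (-29 + 7*36)*(-60) = (-29 + 252)*(-60) = 223*(-60) = -13380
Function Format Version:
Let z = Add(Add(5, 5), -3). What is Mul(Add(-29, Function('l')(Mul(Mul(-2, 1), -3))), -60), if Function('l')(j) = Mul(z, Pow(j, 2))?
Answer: -13380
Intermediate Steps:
z = 7 (z = Add(10, -3) = 7)
Function('l')(j) = Mul(7, Pow(j, 2))
Mul(Add(-29, Function('l')(Mul(Mul(-2, 1), -3))), -60) = Mul(Add(-29, Mul(7, Pow(Mul(Mul(-2, 1), -3), 2))), -60) = Mul(Add(-29, Mul(7, Pow(Mul(-2, -3), 2))), -60) = Mul(Add(-29, Mul(7, Pow(6, 2))), -60) = Mul(Add(-29, Mul(7, 36)), -60) = Mul(Add(-29, 252), -60) = Mul(223, -60) = -13380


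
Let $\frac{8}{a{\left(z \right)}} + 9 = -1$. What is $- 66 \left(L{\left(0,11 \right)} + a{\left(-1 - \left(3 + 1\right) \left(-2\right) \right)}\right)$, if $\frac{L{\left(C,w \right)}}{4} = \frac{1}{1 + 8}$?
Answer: $\frac{352}{15} \approx 23.467$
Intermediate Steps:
$L{\left(C,w \right)} = \frac{4}{9}$ ($L{\left(C,w \right)} = \frac{4}{1 + 8} = \frac{4}{9}$)
$a{\left(z \right)} = - \frac{4}{5}$ ($a{\left(z \right)} = \frac{8}{-9 - 1} = \frac{8}{-10} = 8 \left(- \frac{1}{10}\right) = - \frac{4}{5}$)
$- 66 \left(L{\left(0,11 \right)} + a{\left(-1 - \left(3 + 1\right) \left(-2\right) \right)}\right) = - 66 \left(\frac{4}{9} - \frac{4}{5}\right) = \left(-66\right) \left(- \frac{16}{45}\right) = \frac{352}{15}$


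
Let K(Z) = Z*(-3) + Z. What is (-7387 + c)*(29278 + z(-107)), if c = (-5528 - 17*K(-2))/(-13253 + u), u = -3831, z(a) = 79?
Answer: -926168668646/4271 ≈ -2.1685e+8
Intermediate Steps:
K(Z) = -2*Z (K(Z) = -3*Z + Z = -2*Z)
c = 1399/4271 (c = (-5528 - (-34)*(-2))/(-13253 - 3831) = (-5528 - 17*4)/(-17084) = (-5528 - 68)*(-1/17084) = -5596*(-1/17084) = 1399/4271 ≈ 0.32756)
(-7387 + c)*(29278 + z(-107)) = (-7387 + 1399/4271)*(29278 + 79) = -31548478/4271*29357 = -926168668646/4271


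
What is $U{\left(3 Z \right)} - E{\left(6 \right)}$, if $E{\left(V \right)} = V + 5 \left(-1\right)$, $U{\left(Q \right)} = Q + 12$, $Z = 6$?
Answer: $29$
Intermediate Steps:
$U{\left(Q \right)} = 12 + Q$
$E{\left(V \right)} = -5 + V$ ($E{\left(V \right)} = V - 5 = -5 + V$)
$U{\left(3 Z \right)} - E{\left(6 \right)} = \left(12 + 3 \cdot 6\right) - \left(-5 + 6\right) = \left(12 + 18\right) - 1 = 30 - 1 = 29$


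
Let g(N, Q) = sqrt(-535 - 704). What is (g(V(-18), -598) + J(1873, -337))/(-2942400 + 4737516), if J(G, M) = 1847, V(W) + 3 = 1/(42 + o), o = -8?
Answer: 1847/1795116 + I*sqrt(1239)/1795116 ≈ 0.0010289 + 1.9608e-5*I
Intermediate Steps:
V(W) = -101/34 (V(W) = -3 + 1/(42 - 8) = -3 + 1/34 = -101/34)
g(N, Q) = I*sqrt(1239) (g(N, Q) = sqrt(-1239) = I*sqrt(1239))
(g(V(-18), -598) + J(1873, -337))/(-2942400 + 4737516) = (I*sqrt(1239) + 1847)/(-2942400 + 4737516) = (1847 + I*sqrt(1239))/1795116 = (1847 + I*sqrt(1239))*(1/1795116) = 1847/1795116 + I*sqrt(1239)/1795116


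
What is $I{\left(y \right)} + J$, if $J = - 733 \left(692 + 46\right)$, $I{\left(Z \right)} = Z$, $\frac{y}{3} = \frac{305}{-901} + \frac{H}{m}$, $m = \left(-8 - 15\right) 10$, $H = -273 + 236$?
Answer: $- \frac{112102007859}{207230} \approx -5.4095 \cdot 10^{5}$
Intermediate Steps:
$H = -37$
$m = -230$ ($m = \left(-23\right) 10 = -230$)
$y = - \frac{110439}{207230}$ ($y = 3 \left(\frac{305}{-901} - \frac{37}{-230}\right) = 3 \left(305 \left(- \frac{1}{901}\right) - - \frac{37}{230}\right) = 3 \left(- \frac{305}{901} + \frac{37}{230}\right) = 3 \left(- \frac{36813}{207230}\right) = - \frac{110439}{207230} \approx -0.53293$)
$J = -540954$ ($J = \left(-733\right) 738 = -540954$)
$I{\left(y \right)} + J = - \frac{110439}{207230} - 540954 = - \frac{112102007859}{207230}$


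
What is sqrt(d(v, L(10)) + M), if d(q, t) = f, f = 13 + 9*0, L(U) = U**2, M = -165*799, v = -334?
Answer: I*sqrt(131822) ≈ 363.07*I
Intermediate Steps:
M = -131835
f = 13 (f = 13 + 0 = 13)
d(q, t) = 13
sqrt(d(v, L(10)) + M) = sqrt(13 - 131835) = sqrt(-131822) = I*sqrt(131822)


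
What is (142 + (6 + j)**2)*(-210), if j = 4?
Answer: -50820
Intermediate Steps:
(142 + (6 + j)**2)*(-210) = (142 + (6 + 4)**2)*(-210) = (142 + 10**2)*(-210) = (142 + 100)*(-210) = 242*(-210) = -50820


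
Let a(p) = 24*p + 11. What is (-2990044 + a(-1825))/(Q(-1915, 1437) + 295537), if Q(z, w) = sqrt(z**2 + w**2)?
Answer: -896609903321/87336386175 + 3033833*sqrt(5732194)/87336386175 ≈ -10.183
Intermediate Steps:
Q(z, w) = sqrt(w**2 + z**2)
a(p) = 11 + 24*p
(-2990044 + a(-1825))/(Q(-1915, 1437) + 295537) = (-2990044 + (11 + 24*(-1825)))/(sqrt(1437**2 + (-1915)**2) + 295537) = (-2990044 + (11 - 43800))/(sqrt(2064969 + 3667225) + 295537) = (-2990044 - 43789)/(sqrt(5732194) + 295537) = -3033833/(295537 + sqrt(5732194))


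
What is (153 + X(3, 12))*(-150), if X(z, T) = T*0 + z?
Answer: -23400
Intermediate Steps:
X(z, T) = z (X(z, T) = 0 + z = z)
(153 + X(3, 12))*(-150) = (153 + 3)*(-150) = 156*(-150) = -23400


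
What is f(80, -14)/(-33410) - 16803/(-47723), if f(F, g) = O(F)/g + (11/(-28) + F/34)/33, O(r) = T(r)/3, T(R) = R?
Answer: 96919446851/275222358840 ≈ 0.35215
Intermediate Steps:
O(r) = r/3
f(F, g) = -1/84 + F/1122 + F/(3*g) (f(F, g) = (F/3)/g + (11/(-28) + F/34)/33 = F/(3*g) + (11*(-1/28) + F*(1/34))*(1/33) = F/(3*g) + (-11/28 + F/34)*(1/33) = F/(3*g) + (-1/84 + F/1122) = -1/84 + F/1122 + F/(3*g))
f(80, -14)/(-33410) - 16803/(-47723) = (-1/84 + (1/1122)*80 + (⅓)*80/(-14))/(-33410) - 16803/(-47723) = (-1/84 + 40/561 + (⅓)*80*(-1/14))*(-1/33410) - 16803*(-1/47723) = (-1/84 + 40/561 - 40/21)*(-1/33410) + 16803/47723 = -4141/2244*(-1/33410) + 16803/47723 = 4141/74972040 + 16803/47723 = 96919446851/275222358840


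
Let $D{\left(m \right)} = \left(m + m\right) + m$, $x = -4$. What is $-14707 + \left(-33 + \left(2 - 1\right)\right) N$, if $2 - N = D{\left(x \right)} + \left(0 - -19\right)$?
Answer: $-14547$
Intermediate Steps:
$D{\left(m \right)} = 3 m$ ($D{\left(m \right)} = 2 m + m = 3 m$)
$N = -5$ ($N = 2 - \left(3 \left(-4\right) + \left(0 - -19\right)\right) = 2 - \left(-12 + \left(0 + 19\right)\right) = 2 - \left(-12 + 19\right) = 2 - 7 = -5$)
$-14707 + \left(-33 + \left(2 - 1\right)\right) N = -14707 + \left(-33 + \left(2 - 1\right)\right) \left(-5\right) = -14707 + \left(-33 + 1\right) \left(-5\right) = -14707 - -160 = -14707 + 160 = -14547$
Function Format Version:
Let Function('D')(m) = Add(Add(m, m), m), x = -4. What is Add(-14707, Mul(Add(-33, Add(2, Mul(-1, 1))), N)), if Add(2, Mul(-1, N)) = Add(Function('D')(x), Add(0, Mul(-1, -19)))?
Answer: -14547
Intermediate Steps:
Function('D')(m) = Mul(3, m) (Function('D')(m) = Add(Mul(2, m), m) = Mul(3, m))
N = -5 (N = Add(2, Mul(-1, Add(Mul(3, -4), Add(0, Mul(-1, -19))))) = Add(2, Mul(-1, Add(-12, Add(0, 19)))) = Add(2, Mul(-1, Add(-12, 19))) = Add(2, Mul(-1, 7)) = Add(2, -7) = -5)
Add(-14707, Mul(Add(-33, Add(2, Mul(-1, 1))), N)) = Add(-14707, Mul(Add(-33, Add(2, Mul(-1, 1))), -5)) = Add(-14707, Mul(Add(-33, Add(2, -1)), -5)) = Add(-14707, Mul(Add(-33, 1), -5)) = Add(-14707, Mul(-32, -5)) = Add(-14707, 160) = -14547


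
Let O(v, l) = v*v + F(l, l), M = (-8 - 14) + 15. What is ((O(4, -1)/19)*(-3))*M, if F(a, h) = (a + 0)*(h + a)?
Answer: 378/19 ≈ 19.895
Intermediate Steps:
F(a, h) = a*(a + h)
M = -7 (M = -22 + 15 = -7)
O(v, l) = v**2 + 2*l**2 (O(v, l) = v*v + l*(l + l) = v**2 + l*(2*l) = v**2 + 2*l**2)
((O(4, -1)/19)*(-3))*M = (((4**2 + 2*(-1)**2)/19)*(-3))*(-7) = (((16 + 2*1)*(1/19))*(-3))*(-7) = (((16 + 2)*(1/19))*(-3))*(-7) = ((18*(1/19))*(-3))*(-7) = ((18/19)*(-3))*(-7) = -54/19*(-7) = 378/19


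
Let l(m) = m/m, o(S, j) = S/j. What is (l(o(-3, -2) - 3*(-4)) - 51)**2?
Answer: 2500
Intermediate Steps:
l(m) = 1
(l(o(-3, -2) - 3*(-4)) - 51)**2 = (1 - 51)**2 = (-50)**2 = 2500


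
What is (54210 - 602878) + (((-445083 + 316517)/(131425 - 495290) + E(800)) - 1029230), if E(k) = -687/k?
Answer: -91862726347691/58218400 ≈ -1.5779e+6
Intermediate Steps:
(54210 - 602878) + (((-445083 + 316517)/(131425 - 495290) + E(800)) - 1029230) = (54210 - 602878) + (((-445083 + 316517)/(131425 - 495290) - 687/800) - 1029230) = -548668 + ((-128566/(-363865) - 687*1/800) - 1029230) = -548668 + ((-128566*(-1/363865) - 687/800) - 1029230) = -548668 + ((128566/363865 - 687/800) - 1029230) = -548668 + (-29424491/58218400 - 1029230) = -548668 - 59920153256491/58218400 = -91862726347691/58218400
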